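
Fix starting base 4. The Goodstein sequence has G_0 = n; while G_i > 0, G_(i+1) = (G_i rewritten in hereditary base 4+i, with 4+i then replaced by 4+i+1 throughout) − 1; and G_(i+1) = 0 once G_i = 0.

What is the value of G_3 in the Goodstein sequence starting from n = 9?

11

[0] 9 ≡ 2·4 + 1 (base 4). Lift 5: 11. −1: 10.
[1] 10 ≡ 2·5 (base 5). Lift 6: 12. −1: 11.
[2] 11 ≡ 6 + 5 (base 6). Lift 7: 12. −1: 11.
[3] 11 ≡ 7 + 4 (base 7). Lift 8: 12. −1: 11.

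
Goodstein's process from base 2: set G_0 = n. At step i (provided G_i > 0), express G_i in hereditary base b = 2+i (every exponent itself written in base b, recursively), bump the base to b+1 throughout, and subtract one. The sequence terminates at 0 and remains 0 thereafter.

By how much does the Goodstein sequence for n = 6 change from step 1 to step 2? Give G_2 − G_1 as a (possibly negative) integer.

228

[0] 6 ≡ 2^2 + 2 (base 2). Lift 3: 30. −1: 29.
[1] 29 ≡ 3^3 + 2 (base 3). Lift 4: 258. −1: 257.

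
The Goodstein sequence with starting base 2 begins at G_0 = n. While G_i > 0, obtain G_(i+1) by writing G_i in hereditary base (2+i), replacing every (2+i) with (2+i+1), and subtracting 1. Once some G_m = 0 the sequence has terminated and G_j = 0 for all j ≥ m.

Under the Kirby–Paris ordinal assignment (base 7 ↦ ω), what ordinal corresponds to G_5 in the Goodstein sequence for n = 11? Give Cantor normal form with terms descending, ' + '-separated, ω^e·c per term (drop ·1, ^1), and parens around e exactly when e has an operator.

ω^(ω + 1)

(0) 11|_2 = 2^(2 + 1) + 2 + 1 ↦ 3^(3 + 1) + 3 + 1|_3 = 85 ⇒ 84
(1) 84|_3 = 3^(3 + 1) + 3 ↦ 4^(4 + 1) + 4|_4 = 1028 ⇒ 1027
(2) 1027|_4 = 4^(4 + 1) + 3 ↦ 5^(5 + 1) + 3|_5 = 15628 ⇒ 15627
(3) 15627|_5 = 5^(5 + 1) + 2 ↦ 6^(6 + 1) + 2|_6 = 279938 ⇒ 279937
(4) 279937|_6 = 6^(6 + 1) + 1 ↦ 7^(7 + 1) + 1|_7 = 5764802 ⇒ 5764801
(5) 5764801|_7 = 7^(7 + 1) ↦ 8^(8 + 1)|_8 = 134217728 ⇒ 134217727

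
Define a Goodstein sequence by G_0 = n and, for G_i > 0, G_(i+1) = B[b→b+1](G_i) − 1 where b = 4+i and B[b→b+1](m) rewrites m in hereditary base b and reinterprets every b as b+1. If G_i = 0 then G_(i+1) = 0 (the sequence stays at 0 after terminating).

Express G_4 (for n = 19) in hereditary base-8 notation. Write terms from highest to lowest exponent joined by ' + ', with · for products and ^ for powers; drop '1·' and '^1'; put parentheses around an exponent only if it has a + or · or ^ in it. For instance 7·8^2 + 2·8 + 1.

7·8 + 7

(0) 19|_4 = 4^2 + 3 ↦ 5^2 + 3|_5 = 28 ⇒ 27
(1) 27|_5 = 5^2 + 2 ↦ 6^2 + 2|_6 = 38 ⇒ 37
(2) 37|_6 = 6^2 + 1 ↦ 7^2 + 1|_7 = 50 ⇒ 49
(3) 49|_7 = 7^2 ↦ 8^2|_8 = 64 ⇒ 63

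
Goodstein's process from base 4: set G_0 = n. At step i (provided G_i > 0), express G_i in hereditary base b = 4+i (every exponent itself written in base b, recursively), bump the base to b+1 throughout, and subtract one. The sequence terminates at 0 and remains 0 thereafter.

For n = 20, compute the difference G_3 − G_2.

20 —HB4→ 4^2 + 4 —bump→ 5^2 + 5 = 30 —(−1)→ 29
29 —HB5→ 5^2 + 4 —bump→ 6^2 + 4 = 40 —(−1)→ 39
39 —HB6→ 6^2 + 3 —bump→ 7^2 + 3 = 52 —(−1)→ 51

12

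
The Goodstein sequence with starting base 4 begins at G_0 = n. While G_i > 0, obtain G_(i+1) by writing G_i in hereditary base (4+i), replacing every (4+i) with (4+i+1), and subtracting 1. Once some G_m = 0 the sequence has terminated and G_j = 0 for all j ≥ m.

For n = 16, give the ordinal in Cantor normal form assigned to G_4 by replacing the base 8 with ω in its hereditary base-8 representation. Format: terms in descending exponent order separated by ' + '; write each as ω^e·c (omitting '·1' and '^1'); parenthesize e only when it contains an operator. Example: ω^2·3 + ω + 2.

ω·4 + 1

i=0: 16 = 4^2 (b=4); 4→5: 5^2 = 25; 25−1 = 24
i=1: 24 = 4·5 + 4 (b=5); 5→6: 4·6 + 4 = 28; 28−1 = 27
i=2: 27 = 4·6 + 3 (b=6); 6→7: 4·7 + 3 = 31; 31−1 = 30
i=3: 30 = 4·7 + 2 (b=7); 7→8: 4·8 + 2 = 34; 34−1 = 33
i=4: 33 = 4·8 + 1 (b=8); 8→9: 4·9 + 1 = 37; 37−1 = 36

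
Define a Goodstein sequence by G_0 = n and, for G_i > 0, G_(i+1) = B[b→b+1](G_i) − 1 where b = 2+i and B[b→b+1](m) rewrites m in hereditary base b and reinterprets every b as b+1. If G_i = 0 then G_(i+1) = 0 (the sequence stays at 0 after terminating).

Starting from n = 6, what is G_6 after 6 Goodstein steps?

187243

i=0: 6 = 2^2 + 2 (b=2); 2→3: 3^3 + 3 = 30; 30−1 = 29
i=1: 29 = 3^3 + 2 (b=3); 3→4: 4^4 + 2 = 258; 258−1 = 257
i=2: 257 = 4^4 + 1 (b=4); 4→5: 5^5 + 1 = 3126; 3126−1 = 3125
i=3: 3125 = 5^5 (b=5); 5→6: 6^6 = 46656; 46656−1 = 46655
i=4: 46655 = 5·6^5 + 5·6^4 + 5·6^3 + 5·6^2 + 5·6 + 5 (b=6); 6→7: 5·7^5 + 5·7^4 + 5·7^3 + 5·7^2 + 5·7 + 5 = 98040; 98040−1 = 98039
i=5: 98039 = 5·7^5 + 5·7^4 + 5·7^3 + 5·7^2 + 5·7 + 4 (b=7); 7→8: 5·8^5 + 5·8^4 + 5·8^3 + 5·8^2 + 5·8 + 4 = 187244; 187244−1 = 187243
i=6: 187243 = 5·8^5 + 5·8^4 + 5·8^3 + 5·8^2 + 5·8 + 3 (b=8); 8→9: 5·9^5 + 5·9^4 + 5·9^3 + 5·9^2 + 5·9 + 3 = 332148; 332148−1 = 332147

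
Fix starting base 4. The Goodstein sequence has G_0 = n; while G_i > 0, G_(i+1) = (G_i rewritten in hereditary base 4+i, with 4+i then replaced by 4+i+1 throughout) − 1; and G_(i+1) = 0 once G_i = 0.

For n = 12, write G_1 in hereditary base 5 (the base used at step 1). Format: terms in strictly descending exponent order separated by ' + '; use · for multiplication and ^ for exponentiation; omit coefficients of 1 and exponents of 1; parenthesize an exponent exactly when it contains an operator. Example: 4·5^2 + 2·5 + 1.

2·5 + 4

step 0: 12 = 3·4; sub 5 for 4: 3·5; = 15; G_1 = 15−1 = 14
step 1: 14 = 2·5 + 4; sub 6 for 5: 2·6 + 4; = 16; G_2 = 16−1 = 15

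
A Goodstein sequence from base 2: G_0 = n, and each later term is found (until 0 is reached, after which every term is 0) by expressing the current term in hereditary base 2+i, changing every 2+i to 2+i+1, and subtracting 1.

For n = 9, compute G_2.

9 —HB2→ 2^(2 + 1) + 1 —bump→ 3^(3 + 1) + 1 = 82 —(−1)→ 81
81 —HB3→ 3^(3 + 1) —bump→ 4^(4 + 1) = 1024 —(−1)→ 1023

1023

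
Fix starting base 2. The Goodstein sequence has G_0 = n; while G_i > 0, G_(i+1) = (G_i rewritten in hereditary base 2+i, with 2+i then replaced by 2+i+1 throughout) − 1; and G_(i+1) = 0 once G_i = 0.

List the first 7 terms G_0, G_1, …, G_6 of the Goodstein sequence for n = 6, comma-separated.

G_0=6  [base 2] 2^2 + 2  →[2↦3]→  3^3 + 3 = 30  −1 ⇒ G_1=29
G_1=29  [base 3] 3^3 + 2  →[3↦4]→  4^4 + 2 = 258  −1 ⇒ G_2=257
G_2=257  [base 4] 4^4 + 1  →[4↦5]→  5^5 + 1 = 3126  −1 ⇒ G_3=3125
G_3=3125  [base 5] 5^5  →[5↦6]→  6^6 = 46656  −1 ⇒ G_4=46655
G_4=46655  [base 6] 5·6^5 + 5·6^4 + 5·6^3 + 5·6^2 + 5·6 + 5  →[6↦7]→  5·7^5 + 5·7^4 + 5·7^3 + 5·7^2 + 5·7 + 5 = 98040  −1 ⇒ G_5=98039
G_5=98039  [base 7] 5·7^5 + 5·7^4 + 5·7^3 + 5·7^2 + 5·7 + 4  →[7↦8]→  5·8^5 + 5·8^4 + 5·8^3 + 5·8^2 + 5·8 + 4 = 187244  −1 ⇒ G_6=187243

6, 29, 257, 3125, 46655, 98039, 187243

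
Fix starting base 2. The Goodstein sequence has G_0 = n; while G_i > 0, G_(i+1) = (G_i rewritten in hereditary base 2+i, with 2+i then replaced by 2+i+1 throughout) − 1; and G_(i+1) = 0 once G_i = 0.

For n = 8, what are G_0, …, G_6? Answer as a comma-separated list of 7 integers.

8, 80, 553, 6310, 93395, 1647195, 33554571

G_0 = 8. HB_2(8) = 2^(2 + 1). Bump = 81. G_1 = 80.
G_1 = 80. HB_3(80) = 2·3^3 + 2·3^2 + 2·3 + 2. Bump = 554. G_2 = 553.
G_2 = 553. HB_4(553) = 2·4^4 + 2·4^2 + 2·4 + 1. Bump = 6311. G_3 = 6310.
G_3 = 6310. HB_5(6310) = 2·5^5 + 2·5^2 + 2·5. Bump = 93396. G_4 = 93395.
G_4 = 93395. HB_6(93395) = 2·6^6 + 2·6^2 + 6 + 5. Bump = 1647196. G_5 = 1647195.
G_5 = 1647195. HB_7(1647195) = 2·7^7 + 2·7^2 + 7 + 4. Bump = 33554572. G_6 = 33554571.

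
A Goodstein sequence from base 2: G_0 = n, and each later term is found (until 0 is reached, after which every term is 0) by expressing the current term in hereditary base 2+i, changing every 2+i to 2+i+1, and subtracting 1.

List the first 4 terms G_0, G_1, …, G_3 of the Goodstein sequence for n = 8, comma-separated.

8, 80, 553, 6310

G_0 = 8. HB_2(8) = 2^(2 + 1). Bump = 81. G_1 = 80.
G_1 = 80. HB_3(80) = 2·3^3 + 2·3^2 + 2·3 + 2. Bump = 554. G_2 = 553.
G_2 = 553. HB_4(553) = 2·4^4 + 2·4^2 + 2·4 + 1. Bump = 6311. G_3 = 6310.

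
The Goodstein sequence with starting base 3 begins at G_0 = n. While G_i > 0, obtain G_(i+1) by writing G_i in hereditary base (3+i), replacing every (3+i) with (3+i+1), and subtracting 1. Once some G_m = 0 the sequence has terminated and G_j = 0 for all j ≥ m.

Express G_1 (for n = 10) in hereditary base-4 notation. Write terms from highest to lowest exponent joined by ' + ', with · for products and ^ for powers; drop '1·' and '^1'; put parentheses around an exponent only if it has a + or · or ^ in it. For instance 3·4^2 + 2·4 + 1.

(0) 10|_3 = 3^2 + 1 ↦ 4^2 + 1|_4 = 17 ⇒ 16
(1) 16|_4 = 4^2 ↦ 5^2|_5 = 25 ⇒ 24

4^2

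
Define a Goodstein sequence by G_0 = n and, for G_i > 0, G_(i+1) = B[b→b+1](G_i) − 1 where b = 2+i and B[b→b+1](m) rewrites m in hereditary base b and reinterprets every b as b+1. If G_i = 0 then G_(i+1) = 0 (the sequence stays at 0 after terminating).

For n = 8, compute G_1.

80

(0) 8|_2 = 2^(2 + 1) ↦ 3^(3 + 1)|_3 = 81 ⇒ 80
(1) 80|_3 = 2·3^3 + 2·3^2 + 2·3 + 2 ↦ 2·4^4 + 2·4^2 + 2·4 + 2|_4 = 554 ⇒ 553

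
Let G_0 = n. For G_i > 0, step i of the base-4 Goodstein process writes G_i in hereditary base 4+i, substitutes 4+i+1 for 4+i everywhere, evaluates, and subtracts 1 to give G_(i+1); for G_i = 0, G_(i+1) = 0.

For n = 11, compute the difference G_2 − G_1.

base 4: 11 = 2·4 + 3; at 5: 2·5 + 3 = 13; next = 12
base 5: 12 = 2·5 + 2; at 6: 2·6 + 2 = 14; next = 13

1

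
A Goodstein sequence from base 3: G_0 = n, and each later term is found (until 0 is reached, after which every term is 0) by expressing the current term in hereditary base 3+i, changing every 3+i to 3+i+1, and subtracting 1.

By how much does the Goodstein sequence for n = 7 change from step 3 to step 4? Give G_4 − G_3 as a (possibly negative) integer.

0

base 3: 7 = 2·3 + 1; at 4: 2·4 + 1 = 9; next = 8
base 4: 8 = 2·4; at 5: 2·5 = 10; next = 9
base 5: 9 = 5 + 4; at 6: 6 + 4 = 10; next = 9
base 6: 9 = 6 + 3; at 7: 7 + 3 = 10; next = 9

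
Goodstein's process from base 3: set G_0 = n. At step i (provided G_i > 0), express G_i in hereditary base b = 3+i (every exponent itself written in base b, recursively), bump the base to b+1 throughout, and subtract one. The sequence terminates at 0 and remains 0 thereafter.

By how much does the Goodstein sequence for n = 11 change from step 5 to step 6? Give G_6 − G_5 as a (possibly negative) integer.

step 0: 11 = 3^2 + 2; sub 4 for 3: 4^2 + 2; = 18; G_1 = 18−1 = 17
step 1: 17 = 4^2 + 1; sub 5 for 4: 5^2 + 1; = 26; G_2 = 26−1 = 25
step 2: 25 = 5^2; sub 6 for 5: 6^2; = 36; G_3 = 36−1 = 35
step 3: 35 = 5·6 + 5; sub 7 for 6: 5·7 + 5; = 40; G_4 = 40−1 = 39
step 4: 39 = 5·7 + 4; sub 8 for 7: 5·8 + 4; = 44; G_5 = 44−1 = 43
step 5: 43 = 5·8 + 3; sub 9 for 8: 5·9 + 3; = 48; G_6 = 48−1 = 47

4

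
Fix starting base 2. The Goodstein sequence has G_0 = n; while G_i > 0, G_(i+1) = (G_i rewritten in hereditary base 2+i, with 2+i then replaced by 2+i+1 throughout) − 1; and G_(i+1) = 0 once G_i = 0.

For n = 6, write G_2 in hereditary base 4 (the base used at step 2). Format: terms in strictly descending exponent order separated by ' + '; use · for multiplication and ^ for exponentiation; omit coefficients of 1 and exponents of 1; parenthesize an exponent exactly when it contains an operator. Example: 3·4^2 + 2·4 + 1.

4^4 + 1

step 0: 6 = 2^2 + 2; sub 3 for 2: 3^3 + 3; = 30; G_1 = 30−1 = 29
step 1: 29 = 3^3 + 2; sub 4 for 3: 4^4 + 2; = 258; G_2 = 258−1 = 257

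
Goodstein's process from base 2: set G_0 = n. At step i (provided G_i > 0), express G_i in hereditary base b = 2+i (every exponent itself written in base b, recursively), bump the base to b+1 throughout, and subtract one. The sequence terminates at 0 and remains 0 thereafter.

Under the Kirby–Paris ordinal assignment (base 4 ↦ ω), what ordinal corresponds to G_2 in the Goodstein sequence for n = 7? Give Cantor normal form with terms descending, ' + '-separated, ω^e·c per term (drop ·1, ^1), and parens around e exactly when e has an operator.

step 0: 7 = 2^2 + 2 + 1; sub 3 for 2: 3^3 + 3 + 1; = 31; G_1 = 31−1 = 30
step 1: 30 = 3^3 + 3; sub 4 for 3: 4^4 + 4; = 260; G_2 = 260−1 = 259
step 2: 259 = 4^4 + 3; sub 5 for 4: 5^5 + 3; = 3128; G_3 = 3128−1 = 3127

ω^ω + 3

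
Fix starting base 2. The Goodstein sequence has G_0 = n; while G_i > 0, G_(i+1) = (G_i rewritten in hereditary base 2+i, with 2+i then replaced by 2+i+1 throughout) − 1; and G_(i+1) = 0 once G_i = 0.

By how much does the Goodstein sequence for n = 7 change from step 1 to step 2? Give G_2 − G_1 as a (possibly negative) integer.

229

base 2: 7 = 2^2 + 2 + 1; at 3: 3^3 + 3 + 1 = 31; next = 30
base 3: 30 = 3^3 + 3; at 4: 4^4 + 4 = 260; next = 259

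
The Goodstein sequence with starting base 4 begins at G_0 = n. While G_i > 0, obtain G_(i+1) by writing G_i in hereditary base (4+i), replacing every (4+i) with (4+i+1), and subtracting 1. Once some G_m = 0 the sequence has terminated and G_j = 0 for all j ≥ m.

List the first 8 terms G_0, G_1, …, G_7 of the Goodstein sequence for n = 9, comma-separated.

base 4: 9 = 2·4 + 1; at 5: 2·5 + 1 = 11; next = 10
base 5: 10 = 2·5; at 6: 2·6 = 12; next = 11
base 6: 11 = 6 + 5; at 7: 7 + 5 = 12; next = 11
base 7: 11 = 7 + 4; at 8: 8 + 4 = 12; next = 11
base 8: 11 = 8 + 3; at 9: 9 + 3 = 12; next = 11
base 9: 11 = 9 + 2; at 10: 10 + 2 = 12; next = 11
base 10: 11 = 10 + 1; at 11: 11 + 1 = 12; next = 11

9, 10, 11, 11, 11, 11, 11, 11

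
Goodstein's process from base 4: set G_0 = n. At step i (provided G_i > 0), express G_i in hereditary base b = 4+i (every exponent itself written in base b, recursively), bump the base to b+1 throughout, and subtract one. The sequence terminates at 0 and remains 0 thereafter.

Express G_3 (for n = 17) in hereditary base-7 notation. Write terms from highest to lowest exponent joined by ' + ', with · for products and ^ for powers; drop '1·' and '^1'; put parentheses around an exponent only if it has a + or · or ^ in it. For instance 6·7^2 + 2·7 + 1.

step 0: 17 = 4^2 + 1; sub 5 for 4: 5^2 + 1; = 26; G_1 = 26−1 = 25
step 1: 25 = 5^2; sub 6 for 5: 6^2; = 36; G_2 = 36−1 = 35
step 2: 35 = 5·6 + 5; sub 7 for 6: 5·7 + 5; = 40; G_3 = 40−1 = 39
step 3: 39 = 5·7 + 4; sub 8 for 7: 5·8 + 4; = 44; G_4 = 44−1 = 43

5·7 + 4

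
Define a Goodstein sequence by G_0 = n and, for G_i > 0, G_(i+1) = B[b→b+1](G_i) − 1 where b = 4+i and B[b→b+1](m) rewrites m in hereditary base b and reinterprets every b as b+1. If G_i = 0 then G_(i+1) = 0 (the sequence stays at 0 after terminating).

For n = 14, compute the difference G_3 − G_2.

step 0: 14 = 3·4 + 2; sub 5 for 4: 3·5 + 2; = 17; G_1 = 17−1 = 16
step 1: 16 = 3·5 + 1; sub 6 for 5: 3·6 + 1; = 19; G_2 = 19−1 = 18
step 2: 18 = 3·6; sub 7 for 6: 3·7; = 21; G_3 = 21−1 = 20

2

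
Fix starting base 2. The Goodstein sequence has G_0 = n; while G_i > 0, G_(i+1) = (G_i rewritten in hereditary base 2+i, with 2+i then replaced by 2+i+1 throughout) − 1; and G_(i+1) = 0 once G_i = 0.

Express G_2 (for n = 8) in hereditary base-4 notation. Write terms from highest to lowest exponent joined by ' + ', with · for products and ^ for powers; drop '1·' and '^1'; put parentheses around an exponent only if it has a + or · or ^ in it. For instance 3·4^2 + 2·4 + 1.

2·4^4 + 2·4^2 + 2·4 + 1

G_0=8  [base 2] 2^(2 + 1)  →[2↦3]→  3^(3 + 1) = 81  −1 ⇒ G_1=80
G_1=80  [base 3] 2·3^3 + 2·3^2 + 2·3 + 2  →[3↦4]→  2·4^4 + 2·4^2 + 2·4 + 2 = 554  −1 ⇒ G_2=553
G_2=553  [base 4] 2·4^4 + 2·4^2 + 2·4 + 1  →[4↦5]→  2·5^5 + 2·5^2 + 2·5 + 1 = 6311  −1 ⇒ G_3=6310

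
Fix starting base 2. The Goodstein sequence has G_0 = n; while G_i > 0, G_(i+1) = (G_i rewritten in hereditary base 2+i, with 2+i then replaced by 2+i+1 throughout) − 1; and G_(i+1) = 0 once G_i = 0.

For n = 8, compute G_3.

6310

(0) 8|_2 = 2^(2 + 1) ↦ 3^(3 + 1)|_3 = 81 ⇒ 80
(1) 80|_3 = 2·3^3 + 2·3^2 + 2·3 + 2 ↦ 2·4^4 + 2·4^2 + 2·4 + 2|_4 = 554 ⇒ 553
(2) 553|_4 = 2·4^4 + 2·4^2 + 2·4 + 1 ↦ 2·5^5 + 2·5^2 + 2·5 + 1|_5 = 6311 ⇒ 6310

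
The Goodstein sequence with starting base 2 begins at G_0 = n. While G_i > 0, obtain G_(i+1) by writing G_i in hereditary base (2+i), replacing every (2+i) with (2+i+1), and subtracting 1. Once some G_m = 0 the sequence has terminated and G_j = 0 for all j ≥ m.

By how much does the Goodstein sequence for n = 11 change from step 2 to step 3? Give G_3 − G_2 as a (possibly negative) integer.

14600

G_0 = 11. HB_2(11) = 2^(2 + 1) + 2 + 1. Bump = 85. G_1 = 84.
G_1 = 84. HB_3(84) = 3^(3 + 1) + 3. Bump = 1028. G_2 = 1027.
G_2 = 1027. HB_4(1027) = 4^(4 + 1) + 3. Bump = 15628. G_3 = 15627.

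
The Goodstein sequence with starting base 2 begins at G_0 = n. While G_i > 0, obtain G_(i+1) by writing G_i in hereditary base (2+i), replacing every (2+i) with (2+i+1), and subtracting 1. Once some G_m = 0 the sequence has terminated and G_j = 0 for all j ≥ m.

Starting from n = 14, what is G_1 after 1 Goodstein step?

110

14 —HB2→ 2^(2 + 1) + 2^2 + 2 —bump→ 3^(3 + 1) + 3^3 + 3 = 111 —(−1)→ 110
110 —HB3→ 3^(3 + 1) + 3^3 + 2 —bump→ 4^(4 + 1) + 4^4 + 2 = 1282 —(−1)→ 1281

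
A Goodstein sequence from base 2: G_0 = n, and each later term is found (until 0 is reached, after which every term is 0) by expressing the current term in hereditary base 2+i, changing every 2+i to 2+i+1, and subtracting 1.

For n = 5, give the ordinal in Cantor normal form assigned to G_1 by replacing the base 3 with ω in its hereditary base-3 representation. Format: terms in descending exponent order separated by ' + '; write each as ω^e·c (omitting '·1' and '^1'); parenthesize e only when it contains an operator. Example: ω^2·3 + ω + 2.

ω^ω

step 0: 5 = 2^2 + 1; sub 3 for 2: 3^3 + 1; = 28; G_1 = 28−1 = 27
step 1: 27 = 3^3; sub 4 for 3: 4^4; = 256; G_2 = 256−1 = 255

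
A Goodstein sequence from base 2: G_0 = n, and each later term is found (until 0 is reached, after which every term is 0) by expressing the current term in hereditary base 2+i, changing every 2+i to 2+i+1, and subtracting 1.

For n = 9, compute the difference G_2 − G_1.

942

(0) 9|_2 = 2^(2 + 1) + 1 ↦ 3^(3 + 1) + 1|_3 = 82 ⇒ 81
(1) 81|_3 = 3^(3 + 1) ↦ 4^(4 + 1)|_4 = 1024 ⇒ 1023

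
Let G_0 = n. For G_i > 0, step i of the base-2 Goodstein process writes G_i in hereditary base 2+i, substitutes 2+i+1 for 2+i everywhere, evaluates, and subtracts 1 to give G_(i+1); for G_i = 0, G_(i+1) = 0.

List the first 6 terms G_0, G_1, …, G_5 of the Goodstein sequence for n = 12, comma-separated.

12 —HB2→ 2^(2 + 1) + 2^2 —bump→ 3^(3 + 1) + 3^3 = 108 —(−1)→ 107
107 —HB3→ 3^(3 + 1) + 2·3^2 + 2·3 + 2 —bump→ 4^(4 + 1) + 2·4^2 + 2·4 + 2 = 1066 —(−1)→ 1065
1065 —HB4→ 4^(4 + 1) + 2·4^2 + 2·4 + 1 —bump→ 5^(5 + 1) + 2·5^2 + 2·5 + 1 = 15686 —(−1)→ 15685
15685 —HB5→ 5^(5 + 1) + 2·5^2 + 2·5 —bump→ 6^(6 + 1) + 2·6^2 + 2·6 = 280020 —(−1)→ 280019
280019 —HB6→ 6^(6 + 1) + 2·6^2 + 6 + 5 —bump→ 7^(7 + 1) + 2·7^2 + 7 + 5 = 5764911 —(−1)→ 5764910

12, 107, 1065, 15685, 280019, 5764910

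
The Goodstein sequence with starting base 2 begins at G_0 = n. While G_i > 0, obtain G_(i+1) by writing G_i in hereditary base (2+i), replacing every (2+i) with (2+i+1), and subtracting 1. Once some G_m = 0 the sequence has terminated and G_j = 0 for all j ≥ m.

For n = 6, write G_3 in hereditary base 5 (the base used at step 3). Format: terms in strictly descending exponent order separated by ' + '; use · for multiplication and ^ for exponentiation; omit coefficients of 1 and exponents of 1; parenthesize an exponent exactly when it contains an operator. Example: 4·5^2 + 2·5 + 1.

step 0: 6 = 2^2 + 2; sub 3 for 2: 3^3 + 3; = 30; G_1 = 30−1 = 29
step 1: 29 = 3^3 + 2; sub 4 for 3: 4^4 + 2; = 258; G_2 = 258−1 = 257
step 2: 257 = 4^4 + 1; sub 5 for 4: 5^5 + 1; = 3126; G_3 = 3126−1 = 3125
step 3: 3125 = 5^5; sub 6 for 5: 6^6; = 46656; G_4 = 46656−1 = 46655

5^5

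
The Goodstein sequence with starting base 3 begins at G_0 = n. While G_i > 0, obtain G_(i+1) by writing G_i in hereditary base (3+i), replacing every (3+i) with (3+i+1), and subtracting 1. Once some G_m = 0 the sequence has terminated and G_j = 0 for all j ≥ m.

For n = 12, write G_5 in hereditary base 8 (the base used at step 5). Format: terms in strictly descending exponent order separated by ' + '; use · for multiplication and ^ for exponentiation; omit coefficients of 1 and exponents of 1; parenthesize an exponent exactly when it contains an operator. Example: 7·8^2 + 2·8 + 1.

[0] 12 ≡ 3^2 + 3 (base 3). Lift 4: 20. −1: 19.
[1] 19 ≡ 4^2 + 3 (base 4). Lift 5: 28. −1: 27.
[2] 27 ≡ 5^2 + 2 (base 5). Lift 6: 38. −1: 37.
[3] 37 ≡ 6^2 + 1 (base 6). Lift 7: 50. −1: 49.
[4] 49 ≡ 7^2 (base 7). Lift 8: 64. −1: 63.

7·8 + 7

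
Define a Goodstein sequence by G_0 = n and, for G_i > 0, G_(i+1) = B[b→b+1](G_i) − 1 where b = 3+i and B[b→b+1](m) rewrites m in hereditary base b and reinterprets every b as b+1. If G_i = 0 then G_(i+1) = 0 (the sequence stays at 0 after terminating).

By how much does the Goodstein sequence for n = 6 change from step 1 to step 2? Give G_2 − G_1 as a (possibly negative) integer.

base 3: 6 = 2·3; at 4: 2·4 = 8; next = 7
base 4: 7 = 4 + 3; at 5: 5 + 3 = 8; next = 7

0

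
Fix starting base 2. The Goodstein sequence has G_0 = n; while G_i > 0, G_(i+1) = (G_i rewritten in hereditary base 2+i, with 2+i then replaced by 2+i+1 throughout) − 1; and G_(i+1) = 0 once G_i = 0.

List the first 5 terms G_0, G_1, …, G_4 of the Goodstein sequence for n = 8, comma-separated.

i=0: 8 = 2^(2 + 1) (b=2); 2→3: 3^(3 + 1) = 81; 81−1 = 80
i=1: 80 = 2·3^3 + 2·3^2 + 2·3 + 2 (b=3); 3→4: 2·4^4 + 2·4^2 + 2·4 + 2 = 554; 554−1 = 553
i=2: 553 = 2·4^4 + 2·4^2 + 2·4 + 1 (b=4); 4→5: 2·5^5 + 2·5^2 + 2·5 + 1 = 6311; 6311−1 = 6310
i=3: 6310 = 2·5^5 + 2·5^2 + 2·5 (b=5); 5→6: 2·6^6 + 2·6^2 + 2·6 = 93396; 93396−1 = 93395

8, 80, 553, 6310, 93395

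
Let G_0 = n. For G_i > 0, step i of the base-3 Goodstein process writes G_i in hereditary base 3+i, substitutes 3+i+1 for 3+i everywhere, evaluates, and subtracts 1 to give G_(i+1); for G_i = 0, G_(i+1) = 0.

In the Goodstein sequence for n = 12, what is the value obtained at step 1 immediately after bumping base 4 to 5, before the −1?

G_0 = 12. HB_3(12) = 3^2 + 3. Bump = 20. G_1 = 19.
G_1 = 19. HB_4(19) = 4^2 + 3. Bump = 28. G_2 = 27.

28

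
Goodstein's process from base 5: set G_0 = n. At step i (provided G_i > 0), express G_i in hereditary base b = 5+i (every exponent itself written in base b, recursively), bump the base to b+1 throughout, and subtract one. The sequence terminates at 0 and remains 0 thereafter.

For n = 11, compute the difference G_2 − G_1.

i=0: 11 = 2·5 + 1 (b=5); 5→6: 2·6 + 1 = 13; 13−1 = 12
i=1: 12 = 2·6 (b=6); 6→7: 2·7 = 14; 14−1 = 13

1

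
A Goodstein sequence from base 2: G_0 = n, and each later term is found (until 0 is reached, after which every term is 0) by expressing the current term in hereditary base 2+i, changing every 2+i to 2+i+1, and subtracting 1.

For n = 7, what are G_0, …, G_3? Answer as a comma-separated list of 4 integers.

7, 30, 259, 3127

(0) 7|_2 = 2^2 + 2 + 1 ↦ 3^3 + 3 + 1|_3 = 31 ⇒ 30
(1) 30|_3 = 3^3 + 3 ↦ 4^4 + 4|_4 = 260 ⇒ 259
(2) 259|_4 = 4^4 + 3 ↦ 5^5 + 3|_5 = 3128 ⇒ 3127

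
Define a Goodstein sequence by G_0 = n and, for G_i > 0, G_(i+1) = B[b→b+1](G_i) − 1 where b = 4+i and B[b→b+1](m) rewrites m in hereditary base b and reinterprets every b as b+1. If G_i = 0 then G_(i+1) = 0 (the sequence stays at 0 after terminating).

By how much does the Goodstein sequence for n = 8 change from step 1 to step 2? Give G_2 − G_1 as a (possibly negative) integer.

0

G_0 = 8. HB_4(8) = 2·4. Bump = 10. G_1 = 9.
G_1 = 9. HB_5(9) = 5 + 4. Bump = 10. G_2 = 9.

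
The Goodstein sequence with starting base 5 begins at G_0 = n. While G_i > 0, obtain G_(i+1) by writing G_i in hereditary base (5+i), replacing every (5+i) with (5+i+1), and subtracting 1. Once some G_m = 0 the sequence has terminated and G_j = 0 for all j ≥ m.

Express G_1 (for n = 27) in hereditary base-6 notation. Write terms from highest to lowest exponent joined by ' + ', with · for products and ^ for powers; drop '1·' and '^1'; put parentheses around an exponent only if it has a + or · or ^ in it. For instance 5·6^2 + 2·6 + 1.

6^2 + 1

G_0 = 27. HB_5(27) = 5^2 + 2. Bump = 38. G_1 = 37.
G_1 = 37. HB_6(37) = 6^2 + 1. Bump = 50. G_2 = 49.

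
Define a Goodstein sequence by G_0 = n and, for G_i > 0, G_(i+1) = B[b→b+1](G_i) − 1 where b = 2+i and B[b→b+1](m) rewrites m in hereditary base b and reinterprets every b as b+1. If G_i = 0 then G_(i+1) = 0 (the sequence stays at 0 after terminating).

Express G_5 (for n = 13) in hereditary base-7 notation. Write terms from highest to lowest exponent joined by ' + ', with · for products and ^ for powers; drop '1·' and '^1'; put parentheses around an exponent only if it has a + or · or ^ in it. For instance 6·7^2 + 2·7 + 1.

(0) 13|_2 = 2^(2 + 1) + 2^2 + 1 ↦ 3^(3 + 1) + 3^3 + 1|_3 = 109 ⇒ 108
(1) 108|_3 = 3^(3 + 1) + 3^3 ↦ 4^(4 + 1) + 4^4|_4 = 1280 ⇒ 1279
(2) 1279|_4 = 4^(4 + 1) + 3·4^3 + 3·4^2 + 3·4 + 3 ↦ 5^(5 + 1) + 3·5^3 + 3·5^2 + 3·5 + 3|_5 = 16093 ⇒ 16092
(3) 16092|_5 = 5^(5 + 1) + 3·5^3 + 3·5^2 + 3·5 + 2 ↦ 6^(6 + 1) + 3·6^3 + 3·6^2 + 3·6 + 2|_6 = 280712 ⇒ 280711
(4) 280711|_6 = 6^(6 + 1) + 3·6^3 + 3·6^2 + 3·6 + 1 ↦ 7^(7 + 1) + 3·7^3 + 3·7^2 + 3·7 + 1|_7 = 5765999 ⇒ 5765998
(5) 5765998|_7 = 7^(7 + 1) + 3·7^3 + 3·7^2 + 3·7 ↦ 8^(8 + 1) + 3·8^3 + 3·8^2 + 3·8|_8 = 134219480 ⇒ 134219479

7^(7 + 1) + 3·7^3 + 3·7^2 + 3·7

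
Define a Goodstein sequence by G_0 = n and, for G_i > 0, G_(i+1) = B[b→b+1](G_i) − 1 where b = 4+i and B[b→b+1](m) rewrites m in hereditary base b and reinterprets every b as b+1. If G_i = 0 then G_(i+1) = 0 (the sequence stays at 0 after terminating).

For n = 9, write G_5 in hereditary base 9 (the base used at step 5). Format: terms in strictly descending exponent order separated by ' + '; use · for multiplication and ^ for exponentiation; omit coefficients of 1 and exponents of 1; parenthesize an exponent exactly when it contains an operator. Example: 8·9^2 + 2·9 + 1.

i=0: 9 = 2·4 + 1 (b=4); 4→5: 2·5 + 1 = 11; 11−1 = 10
i=1: 10 = 2·5 (b=5); 5→6: 2·6 = 12; 12−1 = 11
i=2: 11 = 6 + 5 (b=6); 6→7: 7 + 5 = 12; 12−1 = 11
i=3: 11 = 7 + 4 (b=7); 7→8: 8 + 4 = 12; 12−1 = 11
i=4: 11 = 8 + 3 (b=8); 8→9: 9 + 3 = 12; 12−1 = 11
i=5: 11 = 9 + 2 (b=9); 9→10: 10 + 2 = 12; 12−1 = 11

9 + 2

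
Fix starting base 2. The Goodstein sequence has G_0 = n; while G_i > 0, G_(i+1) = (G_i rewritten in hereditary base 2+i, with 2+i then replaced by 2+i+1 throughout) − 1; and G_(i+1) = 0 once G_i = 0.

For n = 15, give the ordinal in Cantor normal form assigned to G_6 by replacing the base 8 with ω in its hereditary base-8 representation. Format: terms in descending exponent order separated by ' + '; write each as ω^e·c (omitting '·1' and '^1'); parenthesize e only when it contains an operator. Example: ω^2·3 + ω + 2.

[0] 15 ≡ 2^(2 + 1) + 2^2 + 2 + 1 (base 2). Lift 3: 112. −1: 111.
[1] 111 ≡ 3^(3 + 1) + 3^3 + 3 (base 3). Lift 4: 1284. −1: 1283.
[2] 1283 ≡ 4^(4 + 1) + 4^4 + 3 (base 4). Lift 5: 18753. −1: 18752.
[3] 18752 ≡ 5^(5 + 1) + 5^5 + 2 (base 5). Lift 6: 326594. −1: 326593.
[4] 326593 ≡ 6^(6 + 1) + 6^6 + 1 (base 6). Lift 7: 6588345. −1: 6588344.
[5] 6588344 ≡ 7^(7 + 1) + 7^7 (base 7). Lift 8: 150994944. −1: 150994943.
[6] 150994943 ≡ 8^(8 + 1) + 7·8^7 + 7·8^6 + 7·8^5 + 7·8^4 + 7·8^3 + 7·8^2 + 7·8 + 7 (base 8). Lift 9: 3524450281. −1: 3524450280.

ω^(ω + 1) + ω^7·7 + ω^6·7 + ω^5·7 + ω^4·7 + ω^3·7 + ω^2·7 + ω·7 + 7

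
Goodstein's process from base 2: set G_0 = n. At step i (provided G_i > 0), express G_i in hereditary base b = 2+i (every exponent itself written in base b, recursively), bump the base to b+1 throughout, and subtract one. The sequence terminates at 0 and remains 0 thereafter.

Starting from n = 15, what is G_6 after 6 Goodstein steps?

150994943

(0) 15|_2 = 2^(2 + 1) + 2^2 + 2 + 1 ↦ 3^(3 + 1) + 3^3 + 3 + 1|_3 = 112 ⇒ 111
(1) 111|_3 = 3^(3 + 1) + 3^3 + 3 ↦ 4^(4 + 1) + 4^4 + 4|_4 = 1284 ⇒ 1283
(2) 1283|_4 = 4^(4 + 1) + 4^4 + 3 ↦ 5^(5 + 1) + 5^5 + 3|_5 = 18753 ⇒ 18752
(3) 18752|_5 = 5^(5 + 1) + 5^5 + 2 ↦ 6^(6 + 1) + 6^6 + 2|_6 = 326594 ⇒ 326593
(4) 326593|_6 = 6^(6 + 1) + 6^6 + 1 ↦ 7^(7 + 1) + 7^7 + 1|_7 = 6588345 ⇒ 6588344
(5) 6588344|_7 = 7^(7 + 1) + 7^7 ↦ 8^(8 + 1) + 8^8|_8 = 150994944 ⇒ 150994943
(6) 150994943|_8 = 8^(8 + 1) + 7·8^7 + 7·8^6 + 7·8^5 + 7·8^4 + 7·8^3 + 7·8^2 + 7·8 + 7 ↦ 9^(9 + 1) + 7·9^7 + 7·9^6 + 7·9^5 + 7·9^4 + 7·9^3 + 7·9^2 + 7·9 + 7|_9 = 3524450281 ⇒ 3524450280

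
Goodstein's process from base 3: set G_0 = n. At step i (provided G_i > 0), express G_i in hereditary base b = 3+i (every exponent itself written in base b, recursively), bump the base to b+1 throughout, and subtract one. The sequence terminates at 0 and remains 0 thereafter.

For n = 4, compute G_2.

step 0: 4 = 3 + 1; sub 4 for 3: 4 + 1; = 5; G_1 = 5−1 = 4
step 1: 4 = 4; sub 5 for 4: 5; = 5; G_2 = 5−1 = 4
step 2: 4 = 4; sub 6 for 5: 4; = 4; G_3 = 4−1 = 3

4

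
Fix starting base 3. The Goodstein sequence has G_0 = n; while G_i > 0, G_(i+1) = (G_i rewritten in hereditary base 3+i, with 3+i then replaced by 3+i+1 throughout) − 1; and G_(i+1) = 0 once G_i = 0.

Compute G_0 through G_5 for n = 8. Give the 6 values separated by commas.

8, 9, 10, 11, 11, 11

step 0: 8 = 2·3 + 2; sub 4 for 3: 2·4 + 2; = 10; G_1 = 10−1 = 9
step 1: 9 = 2·4 + 1; sub 5 for 4: 2·5 + 1; = 11; G_2 = 11−1 = 10
step 2: 10 = 2·5; sub 6 for 5: 2·6; = 12; G_3 = 12−1 = 11
step 3: 11 = 6 + 5; sub 7 for 6: 7 + 5; = 12; G_4 = 12−1 = 11
step 4: 11 = 7 + 4; sub 8 for 7: 8 + 4; = 12; G_5 = 12−1 = 11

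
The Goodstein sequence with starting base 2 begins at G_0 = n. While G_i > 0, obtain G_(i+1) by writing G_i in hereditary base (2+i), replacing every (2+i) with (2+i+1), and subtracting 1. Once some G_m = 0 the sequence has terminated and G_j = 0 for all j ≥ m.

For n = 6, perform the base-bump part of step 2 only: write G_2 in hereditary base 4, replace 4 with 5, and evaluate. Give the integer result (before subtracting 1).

G_0=6  [base 2] 2^2 + 2  →[2↦3]→  3^3 + 3 = 30  −1 ⇒ G_1=29
G_1=29  [base 3] 3^3 + 2  →[3↦4]→  4^4 + 2 = 258  −1 ⇒ G_2=257
G_2=257  [base 4] 4^4 + 1  →[4↦5]→  5^5 + 1 = 3126  −1 ⇒ G_3=3125

3126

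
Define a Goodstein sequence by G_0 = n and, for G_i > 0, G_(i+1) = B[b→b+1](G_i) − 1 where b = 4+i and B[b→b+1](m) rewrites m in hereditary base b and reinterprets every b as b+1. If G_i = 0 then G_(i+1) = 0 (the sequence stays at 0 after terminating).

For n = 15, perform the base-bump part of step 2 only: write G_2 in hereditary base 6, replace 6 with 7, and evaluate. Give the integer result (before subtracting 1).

i=0: 15 = 3·4 + 3 (b=4); 4→5: 3·5 + 3 = 18; 18−1 = 17
i=1: 17 = 3·5 + 2 (b=5); 5→6: 3·6 + 2 = 20; 20−1 = 19
i=2: 19 = 3·6 + 1 (b=6); 6→7: 3·7 + 1 = 22; 22−1 = 21

22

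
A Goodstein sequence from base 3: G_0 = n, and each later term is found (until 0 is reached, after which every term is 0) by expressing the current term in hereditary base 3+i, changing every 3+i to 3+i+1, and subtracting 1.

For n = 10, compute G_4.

base 3: 10 = 3^2 + 1; at 4: 4^2 + 1 = 17; next = 16
base 4: 16 = 4^2; at 5: 5^2 = 25; next = 24
base 5: 24 = 4·5 + 4; at 6: 4·6 + 4 = 28; next = 27
base 6: 27 = 4·6 + 3; at 7: 4·7 + 3 = 31; next = 30
base 7: 30 = 4·7 + 2; at 8: 4·8 + 2 = 34; next = 33

30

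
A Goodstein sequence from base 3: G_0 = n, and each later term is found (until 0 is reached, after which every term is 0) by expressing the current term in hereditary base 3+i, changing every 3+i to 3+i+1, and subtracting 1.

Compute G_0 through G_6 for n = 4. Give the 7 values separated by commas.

[0] 4 ≡ 3 + 1 (base 3). Lift 4: 5. −1: 4.
[1] 4 ≡ 4 (base 4). Lift 5: 5. −1: 4.
[2] 4 ≡ 4 (base 5). Lift 6: 4. −1: 3.
[3] 3 ≡ 3 (base 6). Lift 7: 3. −1: 2.
[4] 2 ≡ 2 (base 7). Lift 8: 2. −1: 1.
[5] 1 ≡ 1 (base 8). Lift 9: 1. −1: 0.

4, 4, 4, 3, 2, 1, 0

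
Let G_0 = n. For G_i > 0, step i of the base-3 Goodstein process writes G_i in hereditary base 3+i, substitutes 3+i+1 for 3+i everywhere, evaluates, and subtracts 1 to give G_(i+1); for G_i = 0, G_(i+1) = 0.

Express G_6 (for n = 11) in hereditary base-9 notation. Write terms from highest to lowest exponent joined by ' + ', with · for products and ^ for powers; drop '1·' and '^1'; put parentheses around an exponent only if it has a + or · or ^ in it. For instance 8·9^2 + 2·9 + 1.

G_0=11  [base 3] 3^2 + 2  →[3↦4]→  4^2 + 2 = 18  −1 ⇒ G_1=17
G_1=17  [base 4] 4^2 + 1  →[4↦5]→  5^2 + 1 = 26  −1 ⇒ G_2=25
G_2=25  [base 5] 5^2  →[5↦6]→  6^2 = 36  −1 ⇒ G_3=35
G_3=35  [base 6] 5·6 + 5  →[6↦7]→  5·7 + 5 = 40  −1 ⇒ G_4=39
G_4=39  [base 7] 5·7 + 4  →[7↦8]→  5·8 + 4 = 44  −1 ⇒ G_5=43
G_5=43  [base 8] 5·8 + 3  →[8↦9]→  5·9 + 3 = 48  −1 ⇒ G_6=47
G_6=47  [base 9] 5·9 + 2  →[9↦10]→  5·10 + 2 = 52  −1 ⇒ G_7=51

5·9 + 2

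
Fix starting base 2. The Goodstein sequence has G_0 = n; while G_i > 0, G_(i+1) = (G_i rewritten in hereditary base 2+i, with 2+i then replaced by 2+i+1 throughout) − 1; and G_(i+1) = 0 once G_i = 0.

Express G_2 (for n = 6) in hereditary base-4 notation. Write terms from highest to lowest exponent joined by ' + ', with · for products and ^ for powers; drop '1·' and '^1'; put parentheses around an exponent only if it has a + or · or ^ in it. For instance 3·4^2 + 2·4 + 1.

4^4 + 1

step 0: 6 = 2^2 + 2; sub 3 for 2: 3^3 + 3; = 30; G_1 = 30−1 = 29
step 1: 29 = 3^3 + 2; sub 4 for 3: 4^4 + 2; = 258; G_2 = 258−1 = 257
step 2: 257 = 4^4 + 1; sub 5 for 4: 5^5 + 1; = 3126; G_3 = 3126−1 = 3125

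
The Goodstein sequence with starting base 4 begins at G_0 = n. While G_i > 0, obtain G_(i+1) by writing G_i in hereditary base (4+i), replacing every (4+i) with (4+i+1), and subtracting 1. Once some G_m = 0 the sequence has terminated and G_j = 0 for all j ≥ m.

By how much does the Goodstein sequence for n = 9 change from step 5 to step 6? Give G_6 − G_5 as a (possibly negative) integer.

0

step 0: 9 = 2·4 + 1; sub 5 for 4: 2·5 + 1; = 11; G_1 = 11−1 = 10
step 1: 10 = 2·5; sub 6 for 5: 2·6; = 12; G_2 = 12−1 = 11
step 2: 11 = 6 + 5; sub 7 for 6: 7 + 5; = 12; G_3 = 12−1 = 11
step 3: 11 = 7 + 4; sub 8 for 7: 8 + 4; = 12; G_4 = 12−1 = 11
step 4: 11 = 8 + 3; sub 9 for 8: 9 + 3; = 12; G_5 = 12−1 = 11
step 5: 11 = 9 + 2; sub 10 for 9: 10 + 2; = 12; G_6 = 12−1 = 11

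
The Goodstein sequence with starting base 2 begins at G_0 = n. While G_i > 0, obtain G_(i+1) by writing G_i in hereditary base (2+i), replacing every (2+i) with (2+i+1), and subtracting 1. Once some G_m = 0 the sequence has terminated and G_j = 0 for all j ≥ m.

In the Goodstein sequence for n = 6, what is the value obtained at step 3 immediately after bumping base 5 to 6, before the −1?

[0] 6 ≡ 2^2 + 2 (base 2). Lift 3: 30. −1: 29.
[1] 29 ≡ 3^3 + 2 (base 3). Lift 4: 258. −1: 257.
[2] 257 ≡ 4^4 + 1 (base 4). Lift 5: 3126. −1: 3125.
[3] 3125 ≡ 5^5 (base 5). Lift 6: 46656. −1: 46655.

46656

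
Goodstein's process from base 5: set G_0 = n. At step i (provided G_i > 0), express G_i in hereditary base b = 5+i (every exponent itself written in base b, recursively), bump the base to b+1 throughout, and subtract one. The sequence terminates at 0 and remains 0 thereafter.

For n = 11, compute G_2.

11 —HB5→ 2·5 + 1 —bump→ 2·6 + 1 = 13 —(−1)→ 12
12 —HB6→ 2·6 —bump→ 2·7 = 14 —(−1)→ 13
13 —HB7→ 7 + 6 —bump→ 8 + 6 = 14 —(−1)→ 13

13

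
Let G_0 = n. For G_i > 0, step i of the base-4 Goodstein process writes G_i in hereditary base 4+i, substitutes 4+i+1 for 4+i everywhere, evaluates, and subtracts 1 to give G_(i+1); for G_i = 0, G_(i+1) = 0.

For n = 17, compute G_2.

35

[0] 17 ≡ 4^2 + 1 (base 4). Lift 5: 26. −1: 25.
[1] 25 ≡ 5^2 (base 5). Lift 6: 36. −1: 35.
[2] 35 ≡ 5·6 + 5 (base 6). Lift 7: 40. −1: 39.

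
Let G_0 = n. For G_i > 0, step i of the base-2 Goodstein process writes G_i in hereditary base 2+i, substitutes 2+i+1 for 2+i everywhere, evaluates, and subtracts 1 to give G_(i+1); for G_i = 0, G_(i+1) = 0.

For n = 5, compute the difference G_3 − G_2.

212

base 2: 5 = 2^2 + 1; at 3: 3^3 + 1 = 28; next = 27
base 3: 27 = 3^3; at 4: 4^4 = 256; next = 255
base 4: 255 = 3·4^3 + 3·4^2 + 3·4 + 3; at 5: 3·5^3 + 3·5^2 + 3·5 + 3 = 468; next = 467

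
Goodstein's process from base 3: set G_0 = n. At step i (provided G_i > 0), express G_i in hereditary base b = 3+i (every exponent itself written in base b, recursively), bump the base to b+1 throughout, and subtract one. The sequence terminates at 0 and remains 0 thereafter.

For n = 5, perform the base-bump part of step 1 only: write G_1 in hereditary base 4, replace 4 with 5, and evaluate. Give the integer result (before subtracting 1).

(0) 5|_3 = 3 + 2 ↦ 4 + 2|_4 = 6 ⇒ 5
(1) 5|_4 = 4 + 1 ↦ 5 + 1|_5 = 6 ⇒ 5

6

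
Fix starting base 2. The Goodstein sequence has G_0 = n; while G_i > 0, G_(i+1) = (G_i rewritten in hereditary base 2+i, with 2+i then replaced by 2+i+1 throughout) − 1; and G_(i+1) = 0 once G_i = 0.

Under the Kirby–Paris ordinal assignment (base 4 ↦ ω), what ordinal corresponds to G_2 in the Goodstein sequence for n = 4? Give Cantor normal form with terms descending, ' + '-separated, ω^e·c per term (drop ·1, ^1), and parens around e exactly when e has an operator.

ω^2·2 + ω·2 + 1

4 —HB2→ 2^2 —bump→ 3^3 = 27 —(−1)→ 26
26 —HB3→ 2·3^2 + 2·3 + 2 —bump→ 2·4^2 + 2·4 + 2 = 42 —(−1)→ 41
41 —HB4→ 2·4^2 + 2·4 + 1 —bump→ 2·5^2 + 2·5 + 1 = 61 —(−1)→ 60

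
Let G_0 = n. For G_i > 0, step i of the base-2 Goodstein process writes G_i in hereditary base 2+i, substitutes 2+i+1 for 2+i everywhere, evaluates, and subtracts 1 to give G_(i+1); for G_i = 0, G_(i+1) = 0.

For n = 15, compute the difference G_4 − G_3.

307841

G_0 = 15. HB_2(15) = 2^(2 + 1) + 2^2 + 2 + 1. Bump = 112. G_1 = 111.
G_1 = 111. HB_3(111) = 3^(3 + 1) + 3^3 + 3. Bump = 1284. G_2 = 1283.
G_2 = 1283. HB_4(1283) = 4^(4 + 1) + 4^4 + 3. Bump = 18753. G_3 = 18752.
G_3 = 18752. HB_5(18752) = 5^(5 + 1) + 5^5 + 2. Bump = 326594. G_4 = 326593.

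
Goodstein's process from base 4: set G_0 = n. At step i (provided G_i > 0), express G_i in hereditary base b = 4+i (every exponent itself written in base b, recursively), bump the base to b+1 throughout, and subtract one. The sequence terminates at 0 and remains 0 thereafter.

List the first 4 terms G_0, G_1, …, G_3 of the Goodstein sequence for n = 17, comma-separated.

base 4: 17 = 4^2 + 1; at 5: 5^2 + 1 = 26; next = 25
base 5: 25 = 5^2; at 6: 6^2 = 36; next = 35
base 6: 35 = 5·6 + 5; at 7: 5·7 + 5 = 40; next = 39

17, 25, 35, 39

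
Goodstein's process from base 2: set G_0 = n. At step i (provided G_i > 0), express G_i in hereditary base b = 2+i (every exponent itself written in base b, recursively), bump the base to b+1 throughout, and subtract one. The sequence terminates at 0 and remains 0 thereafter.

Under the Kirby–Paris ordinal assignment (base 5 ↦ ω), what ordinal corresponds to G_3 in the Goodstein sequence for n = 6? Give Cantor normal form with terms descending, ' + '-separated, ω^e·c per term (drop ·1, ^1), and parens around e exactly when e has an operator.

ω^ω

6 —HB2→ 2^2 + 2 —bump→ 3^3 + 3 = 30 —(−1)→ 29
29 —HB3→ 3^3 + 2 —bump→ 4^4 + 2 = 258 —(−1)→ 257
257 —HB4→ 4^4 + 1 —bump→ 5^5 + 1 = 3126 —(−1)→ 3125
3125 —HB5→ 5^5 —bump→ 6^6 = 46656 —(−1)→ 46655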